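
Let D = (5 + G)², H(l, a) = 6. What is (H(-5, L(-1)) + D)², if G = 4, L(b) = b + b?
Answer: 7569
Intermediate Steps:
L(b) = 2*b
D = 81 (D = (5 + 4)² = 9² = 81)
(H(-5, L(-1)) + D)² = (6 + 81)² = 87² = 7569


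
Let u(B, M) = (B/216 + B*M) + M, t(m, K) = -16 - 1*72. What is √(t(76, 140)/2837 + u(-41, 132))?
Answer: I*√55077695340870/102132 ≈ 72.665*I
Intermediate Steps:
t(m, K) = -88 (t(m, K) = -16 - 72 = -88)
u(B, M) = M + B/216 + B*M (u(B, M) = (B/216 + B*M) + M = M + B/216 + B*M)
√(t(76, 140)/2837 + u(-41, 132)) = √(-88/2837 + (132 + (1/216)*(-41) - 41*132)) = √(-88*1/2837 + (132 - 41/216 - 5412)) = √(-88/2837 - 1140521/216) = √(-3235677085/612792) = I*√55077695340870/102132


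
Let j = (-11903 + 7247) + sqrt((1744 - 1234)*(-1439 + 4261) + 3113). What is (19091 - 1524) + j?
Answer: 12911 + sqrt(1442333) ≈ 14112.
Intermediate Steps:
j = -4656 + sqrt(1442333) (j = -4656 + sqrt(510*2822 + 3113) = -4656 + sqrt(1439220 + 3113) = -4656 + sqrt(1442333) ≈ -3455.0)
(19091 - 1524) + j = (19091 - 1524) + (-4656 + sqrt(1442333)) = 17567 + (-4656 + sqrt(1442333)) = 12911 + sqrt(1442333)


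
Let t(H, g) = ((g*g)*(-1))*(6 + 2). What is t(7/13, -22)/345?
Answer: -3872/345 ≈ -11.223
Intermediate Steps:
t(H, g) = -8*g² (t(H, g) = (g²*(-1))*8 = -g²*8 = -8*g²)
t(7/13, -22)/345 = -8*(-22)²/345 = -8*484*(1/345) = -3872*1/345 = -3872/345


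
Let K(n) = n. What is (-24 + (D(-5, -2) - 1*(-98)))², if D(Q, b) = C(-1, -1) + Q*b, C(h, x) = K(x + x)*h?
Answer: 7396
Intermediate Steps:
C(h, x) = 2*h*x (C(h, x) = (x + x)*h = (2*x)*h = 2*h*x)
D(Q, b) = 2 + Q*b (D(Q, b) = 2*(-1)*(-1) + Q*b = 2 + Q*b)
(-24 + (D(-5, -2) - 1*(-98)))² = (-24 + ((2 - 5*(-2)) - 1*(-98)))² = (-24 + ((2 + 10) + 98))² = (-24 + (12 + 98))² = (-24 + 110)² = 86² = 7396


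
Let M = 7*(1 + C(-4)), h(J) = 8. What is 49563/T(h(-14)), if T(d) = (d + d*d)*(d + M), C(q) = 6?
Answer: 5507/456 ≈ 12.077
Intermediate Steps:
M = 49 (M = 7*(1 + 6) = 7*7 = 49)
T(d) = (49 + d)*(d + d**2) (T(d) = (d + d*d)*(d + 49) = (d + d**2)*(49 + d) = (49 + d)*(d + d**2))
49563/T(h(-14)) = 49563/((8*(49 + 8**2 + 50*8))) = 49563/((8*(49 + 64 + 400))) = 49563/((8*513)) = 49563/4104 = 49563*(1/4104) = 5507/456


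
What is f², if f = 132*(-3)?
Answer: 156816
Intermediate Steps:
f = -396
f² = (-396)² = 156816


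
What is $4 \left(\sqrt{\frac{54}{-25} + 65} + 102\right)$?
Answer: $408 + \frac{4 \sqrt{1571}}{5} \approx 439.71$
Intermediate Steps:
$4 \left(\sqrt{\frac{54}{-25} + 65} + 102\right) = 4 \left(\sqrt{54 \left(- \frac{1}{25}\right) + 65} + 102\right) = 4 \left(\sqrt{- \frac{54}{25} + 65} + 102\right) = 4 \left(\sqrt{\frac{1571}{25}} + 102\right) = 4 \left(\frac{\sqrt{1571}}{5} + 102\right) = 4 \left(102 + \frac{\sqrt{1571}}{5}\right) = 408 + \frac{4 \sqrt{1571}}{5}$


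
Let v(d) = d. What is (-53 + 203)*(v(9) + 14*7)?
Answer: 16050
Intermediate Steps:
(-53 + 203)*(v(9) + 14*7) = (-53 + 203)*(9 + 14*7) = 150*(9 + 98) = 150*107 = 16050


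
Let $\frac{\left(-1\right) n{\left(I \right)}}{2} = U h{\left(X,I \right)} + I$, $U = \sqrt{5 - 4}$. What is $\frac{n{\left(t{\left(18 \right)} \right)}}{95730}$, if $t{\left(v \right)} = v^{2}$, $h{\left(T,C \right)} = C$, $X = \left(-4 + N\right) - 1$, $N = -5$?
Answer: $- \frac{216}{15955} \approx -0.013538$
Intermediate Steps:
$U = 1$ ($U = \sqrt{1} = 1$)
$X = -10$ ($X = \left(-4 - 5\right) - 1 = -9 - 1 = -10$)
$n{\left(I \right)} = - 4 I$ ($n{\left(I \right)} = - 2 \left(1 I + I\right) = - 2 \left(I + I\right) = - 2 \cdot 2 I = - 4 I$)
$\frac{n{\left(t{\left(18 \right)} \right)}}{95730} = \frac{\left(-4\right) 18^{2}}{95730} = \left(-4\right) 324 \cdot \frac{1}{95730} = \left(-1296\right) \frac{1}{95730} = - \frac{216}{15955}$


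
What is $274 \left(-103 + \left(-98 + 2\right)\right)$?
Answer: $-54526$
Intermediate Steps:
$274 \left(-103 + \left(-98 + 2\right)\right) = 274 \left(-103 - 96\right) = 274 \left(-199\right) = -54526$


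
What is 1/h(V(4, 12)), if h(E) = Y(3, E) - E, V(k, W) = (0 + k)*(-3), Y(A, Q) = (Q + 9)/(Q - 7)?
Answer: 19/231 ≈ 0.082251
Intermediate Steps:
Y(A, Q) = (9 + Q)/(-7 + Q)
V(k, W) = -3*k (V(k, W) = k*(-3) = -3*k)
h(E) = -E + (9 + E)/(-7 + E) (h(E) = (9 + E)/(-7 + E) - E = -E + (9 + E)/(-7 + E))
1/h(V(4, 12)) = 1/((9 - 3*4 - (-3*4)*(-7 - 3*4))/(-7 - 3*4)) = 1/((9 - 12 - 1*(-12)*(-7 - 12))/(-7 - 12)) = 1/((9 - 12 - 1*(-12)*(-19))/(-19)) = 1/(-(9 - 12 - 228)/19) = 1/(-1/19*(-231)) = 1/(231/19) = 19/231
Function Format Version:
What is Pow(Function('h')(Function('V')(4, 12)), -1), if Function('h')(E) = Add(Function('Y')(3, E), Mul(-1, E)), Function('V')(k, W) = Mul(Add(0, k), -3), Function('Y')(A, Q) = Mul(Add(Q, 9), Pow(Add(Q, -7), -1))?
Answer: Rational(19, 231) ≈ 0.082251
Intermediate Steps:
Function('Y')(A, Q) = Mul(Pow(Add(-7, Q), -1), Add(9, Q)) (Function('Y')(A, Q) = Mul(Add(9, Q), Pow(Add(-7, Q), -1)) = Mul(Pow(Add(-7, Q), -1), Add(9, Q)))
Function('V')(k, W) = Mul(-3, k) (Function('V')(k, W) = Mul(k, -3) = Mul(-3, k))
Function('h')(E) = Add(Mul(-1, E), Mul(Pow(Add(-7, E), -1), Add(9, E))) (Function('h')(E) = Add(Mul(Pow(Add(-7, E), -1), Add(9, E)), Mul(-1, E)) = Add(Mul(-1, E), Mul(Pow(Add(-7, E), -1), Add(9, E))))
Pow(Function('h')(Function('V')(4, 12)), -1) = Pow(Mul(Pow(Add(-7, Mul(-3, 4)), -1), Add(9, Mul(-3, 4), Mul(-1, Mul(-3, 4), Add(-7, Mul(-3, 4))))), -1) = Pow(Mul(Pow(Add(-7, -12), -1), Add(9, -12, Mul(-1, -12, Add(-7, -12)))), -1) = Pow(Mul(Pow(-19, -1), Add(9, -12, Mul(-1, -12, -19))), -1) = Pow(Mul(Rational(-1, 19), Add(9, -12, -228)), -1) = Pow(Mul(Rational(-1, 19), -231), -1) = Pow(Rational(231, 19), -1) = Rational(19, 231)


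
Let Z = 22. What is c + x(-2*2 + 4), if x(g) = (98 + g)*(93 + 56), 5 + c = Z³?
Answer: 25245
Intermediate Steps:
c = 10643 (c = -5 + 22³ = -5 + 10648 = 10643)
x(g) = 14602 + 149*g (x(g) = (98 + g)*149 = 14602 + 149*g)
c + x(-2*2 + 4) = 10643 + (14602 + 149*(-2*2 + 4)) = 10643 + (14602 + 149*(-4 + 4)) = 10643 + (14602 + 149*0) = 10643 + (14602 + 0) = 10643 + 14602 = 25245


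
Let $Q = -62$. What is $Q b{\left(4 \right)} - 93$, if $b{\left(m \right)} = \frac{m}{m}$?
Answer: $-155$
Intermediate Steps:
$b{\left(m \right)} = 1$
$Q b{\left(4 \right)} - 93 = \left(-62\right) 1 - 93 = -62 - 93 = -155$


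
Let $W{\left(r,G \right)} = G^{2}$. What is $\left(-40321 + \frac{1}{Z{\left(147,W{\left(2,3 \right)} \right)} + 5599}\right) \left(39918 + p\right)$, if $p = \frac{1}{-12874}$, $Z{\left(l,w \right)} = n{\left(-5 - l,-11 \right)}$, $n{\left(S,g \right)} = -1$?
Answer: $- \frac{115996921782440767}{72068652} \approx -1.6095 \cdot 10^{9}$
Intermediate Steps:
$Z{\left(l,w \right)} = -1$
$p = - \frac{1}{12874} \approx -7.7676 \cdot 10^{-5}$
$\left(-40321 + \frac{1}{Z{\left(147,W{\left(2,3 \right)} \right)} + 5599}\right) \left(39918 + p\right) = \left(-40321 + \frac{1}{-1 + 5599}\right) \left(39918 - \frac{1}{12874}\right) = \left(-40321 + \frac{1}{5598}\right) \frac{513904331}{12874} = \left(- \frac{225716957}{5598}\right) \frac{513904331}{12874} = - \frac{115996921782440767}{72068652}$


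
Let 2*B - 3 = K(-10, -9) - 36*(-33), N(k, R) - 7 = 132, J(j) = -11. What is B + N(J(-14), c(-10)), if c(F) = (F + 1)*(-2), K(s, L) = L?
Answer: 730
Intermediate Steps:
c(F) = -2 - 2*F (c(F) = (1 + F)*(-2) = -2 - 2*F)
N(k, R) = 139 (N(k, R) = 7 + 132 = 139)
B = 591 (B = 3/2 + (-9 - 36*(-33))/2 = 3/2 + (-9 + 1188)/2 = 3/2 + (½)*1179 = 3/2 + 1179/2 = 591)
B + N(J(-14), c(-10)) = 591 + 139 = 730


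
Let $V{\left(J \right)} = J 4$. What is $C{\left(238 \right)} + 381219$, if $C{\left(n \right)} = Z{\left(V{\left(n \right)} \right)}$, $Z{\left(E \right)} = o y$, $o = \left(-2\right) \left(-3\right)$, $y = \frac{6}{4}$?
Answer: $381228$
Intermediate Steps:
$V{\left(J \right)} = 4 J$
$y = \frac{3}{2}$ ($y = 6 \cdot \frac{1}{4} = \frac{3}{2} \approx 1.5$)
$o = 6$
$Z{\left(E \right)} = 9$ ($Z{\left(E \right)} = 6 \cdot \frac{3}{2} = 9$)
$C{\left(n \right)} = 9$
$C{\left(238 \right)} + 381219 = 9 + 381219 = 381228$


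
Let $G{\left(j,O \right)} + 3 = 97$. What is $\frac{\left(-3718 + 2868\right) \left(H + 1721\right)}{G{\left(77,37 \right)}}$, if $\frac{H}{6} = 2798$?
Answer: $- \frac{7866325}{47} \approx -1.6737 \cdot 10^{5}$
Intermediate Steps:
$H = 16788$ ($H = 6 \cdot 2798 = 16788$)
$G{\left(j,O \right)} = 94$ ($G{\left(j,O \right)} = -3 + 97 = 94$)
$\frac{\left(-3718 + 2868\right) \left(H + 1721\right)}{G{\left(77,37 \right)}} = \frac{\left(-3718 + 2868\right) \left(16788 + 1721\right)}{94} = \left(-850\right) 18509 \cdot \frac{1}{94} = \left(-15732650\right) \frac{1}{94} = - \frac{7866325}{47}$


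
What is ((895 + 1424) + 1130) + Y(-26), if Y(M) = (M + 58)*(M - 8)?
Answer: 2361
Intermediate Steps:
Y(M) = (-8 + M)*(58 + M) (Y(M) = (58 + M)*(-8 + M) = (-8 + M)*(58 + M))
((895 + 1424) + 1130) + Y(-26) = ((895 + 1424) + 1130) + (-464 + (-26)² + 50*(-26)) = (2319 + 1130) + (-464 + 676 - 1300) = 3449 - 1088 = 2361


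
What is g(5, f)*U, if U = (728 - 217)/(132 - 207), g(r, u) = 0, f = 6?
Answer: 0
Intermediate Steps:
U = -511/75 (U = 511/(-75) = 511*(-1/75) = -511/75 ≈ -6.8133)
g(5, f)*U = 0*(-511/75) = 0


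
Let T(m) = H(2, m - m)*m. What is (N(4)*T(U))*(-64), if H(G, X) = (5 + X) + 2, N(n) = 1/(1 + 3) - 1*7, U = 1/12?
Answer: 252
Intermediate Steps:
U = 1/12 ≈ 0.083333
N(n) = -27/4 (N(n) = 1/4 - 7 = -27/4)
H(G, X) = 7 + X
T(m) = 7*m (T(m) = (7 + (m - m))*m = (7 + 0)*m = 7*m)
(N(4)*T(U))*(-64) = -189/(4*12)*(-64) = -27/4*7/12*(-64) = -63/16*(-64) = 252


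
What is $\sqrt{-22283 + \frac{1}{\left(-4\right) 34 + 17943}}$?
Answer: $\frac{2 i \sqrt{1766424929415}}{17807} \approx 149.27 i$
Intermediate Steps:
$\sqrt{-22283 + \frac{1}{\left(-4\right) 34 + 17943}} = \sqrt{-22283 + \frac{1}{-136 + 17943}} = \sqrt{-22283 + \frac{1}{17807}} = \sqrt{- \frac{396793380}{17807}} = \frac{2 i \sqrt{1766424929415}}{17807}$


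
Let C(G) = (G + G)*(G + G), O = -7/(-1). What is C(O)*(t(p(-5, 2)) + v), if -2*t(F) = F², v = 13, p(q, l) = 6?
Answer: -980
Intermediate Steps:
O = 7 (O = -7*(-1) = 7)
C(G) = 4*G² (C(G) = (2*G)*(2*G) = 4*G²)
t(F) = -F²/2
C(O)*(t(p(-5, 2)) + v) = (4*7²)*(-½*6² + 13) = (4*49)*(-½*36 + 13) = 196*(-18 + 13) = 196*(-5) = -980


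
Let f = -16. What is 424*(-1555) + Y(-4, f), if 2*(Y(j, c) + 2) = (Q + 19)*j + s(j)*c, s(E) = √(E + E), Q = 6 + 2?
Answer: -659376 - 16*I*√2 ≈ -6.5938e+5 - 22.627*I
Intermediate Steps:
Q = 8
s(E) = √2*√E (s(E) = √(2*E) = √2*√E)
Y(j, c) = -2 + 27*j/2 + c*√2*√j/2 (Y(j, c) = -2 + ((8 + 19)*j + (√2*√j)*c)/2 = -2 + (27*j + c*√2*√j)/2 = -2 + (27*j/2 + c*√2*√j/2) = -2 + 27*j/2 + c*√2*√j/2)
424*(-1555) + Y(-4, f) = 424*(-1555) + (-2 + (27/2)*(-4) + (½)*(-16)*√2*√(-4)) = -659320 + (-2 - 54 + (½)*(-16)*√2*(2*I)) = -659320 + (-2 - 54 - 16*I*√2) = -659320 + (-56 - 16*I*√2) = -659376 - 16*I*√2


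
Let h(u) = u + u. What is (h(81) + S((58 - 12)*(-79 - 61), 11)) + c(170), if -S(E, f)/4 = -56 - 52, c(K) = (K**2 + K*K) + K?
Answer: 58564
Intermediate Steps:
c(K) = K + 2*K**2 (c(K) = (K**2 + K**2) + K = 2*K**2 + K = K + 2*K**2)
h(u) = 2*u
S(E, f) = 432 (S(E, f) = -4*(-56 - 52) = -4*(-108) = 432)
(h(81) + S((58 - 12)*(-79 - 61), 11)) + c(170) = (2*81 + 432) + 170*(1 + 2*170) = (162 + 432) + 170*(1 + 340) = 594 + 170*341 = 594 + 57970 = 58564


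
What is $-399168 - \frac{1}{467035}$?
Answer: $- \frac{186425426881}{467035} \approx -3.9917 \cdot 10^{5}$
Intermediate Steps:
$-399168 - \frac{1}{467035} = - \frac{186425426881}{467035}$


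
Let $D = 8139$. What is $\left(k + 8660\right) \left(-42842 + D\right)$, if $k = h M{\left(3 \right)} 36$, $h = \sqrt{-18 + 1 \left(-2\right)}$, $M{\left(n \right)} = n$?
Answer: $-300527980 - 7495848 i \sqrt{5} \approx -3.0053 \cdot 10^{8} - 1.6761 \cdot 10^{7} i$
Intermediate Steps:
$h = 2 i \sqrt{5}$ ($h = \sqrt{-18 - 2} = \sqrt{-20} = 2 i \sqrt{5} \approx 4.4721 i$)
$k = 216 i \sqrt{5}$ ($k = 2 i \sqrt{5} \cdot 3 \cdot 36 = 6 i \sqrt{5} \cdot 36 = 216 i \sqrt{5} \approx 482.99 i$)
$\left(k + 8660\right) \left(-42842 + D\right) = \left(216 i \sqrt{5} + 8660\right) \left(-42842 + 8139\right) = \left(8660 + 216 i \sqrt{5}\right) \left(-34703\right) = -300527980 - 7495848 i \sqrt{5}$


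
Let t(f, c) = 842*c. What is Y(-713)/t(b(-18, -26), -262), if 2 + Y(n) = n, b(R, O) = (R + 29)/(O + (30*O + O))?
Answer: 715/220604 ≈ 0.0032411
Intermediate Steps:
b(R, O) = (29 + R)/(32*O) (b(R, O) = (29 + R)/(O + 31*O) = (29 + R)/((32*O)) = (29 + R)*(1/(32*O)) = (29 + R)/(32*O))
Y(n) = -2 + n
Y(-713)/t(b(-18, -26), -262) = (-2 - 713)/((842*(-262))) = -715/(-220604) = -715*(-1/220604) = 715/220604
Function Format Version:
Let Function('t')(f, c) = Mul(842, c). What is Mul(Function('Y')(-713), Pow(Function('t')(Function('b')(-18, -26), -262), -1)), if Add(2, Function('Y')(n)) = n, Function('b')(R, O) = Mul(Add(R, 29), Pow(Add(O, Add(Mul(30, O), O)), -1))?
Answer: Rational(715, 220604) ≈ 0.0032411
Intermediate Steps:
Function('b')(R, O) = Mul(Rational(1, 32), Pow(O, -1), Add(29, R)) (Function('b')(R, O) = Mul(Add(29, R), Pow(Add(O, Mul(31, O)), -1)) = Mul(Add(29, R), Pow(Mul(32, O), -1)) = Mul(Add(29, R), Mul(Rational(1, 32), Pow(O, -1))) = Mul(Rational(1, 32), Pow(O, -1), Add(29, R)))
Function('Y')(n) = Add(-2, n)
Mul(Function('Y')(-713), Pow(Function('t')(Function('b')(-18, -26), -262), -1)) = Mul(Add(-2, -713), Pow(Mul(842, -262), -1)) = Mul(-715, Pow(-220604, -1)) = Mul(-715, Rational(-1, 220604)) = Rational(715, 220604)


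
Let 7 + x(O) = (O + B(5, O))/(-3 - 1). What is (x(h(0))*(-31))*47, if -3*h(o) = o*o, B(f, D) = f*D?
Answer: 10199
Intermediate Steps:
B(f, D) = D*f
h(o) = -o²/3 (h(o) = -o*o/3 = -o²/3)
x(O) = -7 - 3*O/2 (x(O) = -7 + (O + O*5)/(-3 - 1) = -7 + (O + 5*O)/(-4) = -7 + (6*O)*(-¼) = -7 - 3*O/2)
(x(h(0))*(-31))*47 = ((-7 - (-1)*0²/2)*(-31))*47 = ((-7 - (-1)*0/2)*(-31))*47 = ((-7 - 3/2*0)*(-31))*47 = ((-7 + 0)*(-31))*47 = -7*(-31)*47 = 217*47 = 10199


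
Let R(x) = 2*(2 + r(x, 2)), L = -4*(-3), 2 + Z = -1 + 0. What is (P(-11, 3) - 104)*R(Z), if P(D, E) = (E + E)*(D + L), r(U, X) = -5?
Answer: 588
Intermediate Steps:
Z = -3 (Z = -2 + (-1 + 0) = -2 - 1 = -3)
L = 12
P(D, E) = 2*E*(12 + D) (P(D, E) = (E + E)*(D + 12) = (2*E)*(12 + D) = 2*E*(12 + D))
R(x) = -6 (R(x) = 2*(2 - 5) = 2*(-3) = -6)
(P(-11, 3) - 104)*R(Z) = (2*3*(12 - 11) - 104)*(-6) = (2*3*1 - 104)*(-6) = (6 - 104)*(-6) = -98*(-6) = 588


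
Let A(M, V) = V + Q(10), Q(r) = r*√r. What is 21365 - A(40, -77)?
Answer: 21442 - 10*√10 ≈ 21410.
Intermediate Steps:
Q(r) = r^(3/2)
A(M, V) = V + 10*√10 (A(M, V) = V + 10^(3/2) = V + 10*√10)
21365 - A(40, -77) = 21365 - (-77 + 10*√10) = 21365 + (77 - 10*√10) = 21442 - 10*√10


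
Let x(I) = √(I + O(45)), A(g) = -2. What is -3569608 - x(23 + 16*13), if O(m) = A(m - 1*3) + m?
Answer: -3569608 - √274 ≈ -3.5696e+6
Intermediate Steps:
O(m) = -2 + m
x(I) = √(43 + I) (x(I) = √(I + (-2 + 45)) = √(I + 43) = √(43 + I))
-3569608 - x(23 + 16*13) = -3569608 - √(43 + (23 + 16*13)) = -3569608 - √(43 + (23 + 208)) = -3569608 - √(43 + 231) = -3569608 - √274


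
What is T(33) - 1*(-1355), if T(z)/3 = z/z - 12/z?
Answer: 14926/11 ≈ 1356.9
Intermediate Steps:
T(z) = 3 - 36/z (T(z) = 3*(z/z - 12/z) = 3*(1 - 12/z) = 3 - 36/z)
T(33) - 1*(-1355) = (3 - 36/33) - 1*(-1355) = (3 - 36*1/33) + 1355 = (3 - 12/11) + 1355 = 21/11 + 1355 = 14926/11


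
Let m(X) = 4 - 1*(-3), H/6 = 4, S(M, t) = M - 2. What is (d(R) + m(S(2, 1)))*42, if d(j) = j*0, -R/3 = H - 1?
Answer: 294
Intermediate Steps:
S(M, t) = -2 + M
H = 24 (H = 6*4 = 24)
R = -69 (R = -3*(24 - 1) = -3*23 = -69)
d(j) = 0
m(X) = 7 (m(X) = 4 + 3 = 7)
(d(R) + m(S(2, 1)))*42 = (0 + 7)*42 = 7*42 = 294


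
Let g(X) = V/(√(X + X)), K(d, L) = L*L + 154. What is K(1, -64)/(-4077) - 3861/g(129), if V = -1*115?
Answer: -4250/4077 + 3861*√258/115 ≈ 538.23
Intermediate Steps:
V = -115
K(d, L) = 154 + L² (K(d, L) = L² + 154 = 154 + L²)
g(X) = -115*√2/(2*√X) (g(X) = -115/√(X + X) = -115*√2/(2*√X))
K(1, -64)/(-4077) - 3861/g(129) = (154 + (-64)²)/(-4077) - 3861*(-√258/115) = (154 + 4096)*(-1/4077) - 3861*(-√258/115) = 4250*(-1/4077) - 3861*(-√258/115) = -4250/4077 - (-3861)*√258/115 = -4250/4077 + 3861*√258/115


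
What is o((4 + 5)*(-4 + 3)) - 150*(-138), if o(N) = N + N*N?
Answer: 20772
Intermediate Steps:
o(N) = N + N²
o((4 + 5)*(-4 + 3)) - 150*(-138) = ((4 + 5)*(-4 + 3))*(1 + (4 + 5)*(-4 + 3)) - 150*(-138) = (9*(-1))*(1 + 9*(-1)) + 20700 = -9*(1 - 9) + 20700 = -9*(-8) + 20700 = 72 + 20700 = 20772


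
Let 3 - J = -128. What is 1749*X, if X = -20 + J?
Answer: 194139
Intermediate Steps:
J = 131 (J = 3 - 1*(-128) = 3 + 128 = 131)
X = 111 (X = -20 + 131 = 111)
1749*X = 1749*111 = 194139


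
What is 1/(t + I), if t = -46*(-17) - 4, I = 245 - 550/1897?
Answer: 1897/1940081 ≈ 0.00097779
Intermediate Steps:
I = 464215/1897 (I = 245 - 550/1897 = 464215/1897 ≈ 244.71)
t = 778 (t = 782 - 4 = 778)
1/(t + I) = 1/(778 + 464215/1897) = 1/(1940081/1897) = 1897/1940081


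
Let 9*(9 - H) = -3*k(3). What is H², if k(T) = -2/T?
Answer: 6241/81 ≈ 77.049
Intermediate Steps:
H = 79/9 (H = 9 - (-1)*(-2/3)/3 = 9 - (-1)*(-2*⅓)/3 = 9 - (-1)*(-2)/(3*3) = 9 - ⅑*2 = 9 - 2/9 = 79/9 ≈ 8.7778)
H² = (79/9)² = 6241/81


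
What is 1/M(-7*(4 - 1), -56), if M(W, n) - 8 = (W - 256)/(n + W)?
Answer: 77/893 ≈ 0.086226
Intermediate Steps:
M(W, n) = 8 + (-256 + W)/(W + n) (M(W, n) = 8 + (W - 256)/(n + W) = 8 + (-256 + W)/(W + n))
1/M(-7*(4 - 1), -56) = 1/((-256 + 8*(-56) + 9*(-7*(4 - 1)))/(-7*(4 - 1) - 56)) = 1/((-256 - 448 + 9*(-7*3))/(-7*3 - 56)) = 1/((-256 - 448 + 9*(-21))/(-21 - 56)) = 1/((-256 - 448 - 189)/(-77)) = 1/(-1/77*(-893)) = 1/(893/77) = 77/893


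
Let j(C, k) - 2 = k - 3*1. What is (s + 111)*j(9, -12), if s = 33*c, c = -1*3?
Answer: -156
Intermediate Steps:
j(C, k) = -1 + k (j(C, k) = 2 + (k - 3*1) = 2 + (k - 3) = 2 + (-3 + k) = -1 + k)
c = -3
s = -99 (s = 33*(-3) = -99)
(s + 111)*j(9, -12) = (-99 + 111)*(-1 - 12) = 12*(-13) = -156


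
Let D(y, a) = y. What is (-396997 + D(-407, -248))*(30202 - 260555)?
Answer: 91543203612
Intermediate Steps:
(-396997 + D(-407, -248))*(30202 - 260555) = (-396997 - 407)*(30202 - 260555) = -397404*(-230353) = 91543203612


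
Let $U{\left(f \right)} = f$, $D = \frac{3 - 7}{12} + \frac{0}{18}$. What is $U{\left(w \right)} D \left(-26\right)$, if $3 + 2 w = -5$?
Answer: $- \frac{104}{3} \approx -34.667$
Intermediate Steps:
$w = -4$ ($w = - \frac{3}{2} + \frac{1}{2} \left(-5\right) = - \frac{3}{2} - \frac{5}{2} = -4$)
$D = - \frac{1}{3}$ ($D = \left(3 - 7\right) \frac{1}{12} + 0 \cdot \frac{1}{18} = \left(-4\right) \frac{1}{12} + 0 = - \frac{1}{3} + 0 = - \frac{1}{3} \approx -0.33333$)
$U{\left(w \right)} D \left(-26\right) = \left(-4\right) \left(- \frac{1}{3}\right) \left(-26\right) = \frac{4}{3} \left(-26\right) = - \frac{104}{3}$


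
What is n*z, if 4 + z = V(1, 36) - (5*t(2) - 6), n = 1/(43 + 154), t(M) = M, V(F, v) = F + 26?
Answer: 19/197 ≈ 0.096447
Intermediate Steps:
V(F, v) = 26 + F
n = 1/197 ≈ 0.0050761
z = 19 (z = -4 + ((26 + 1) - (5*2 - 6)) = -4 + (27 - (10 - 6)) = -4 + (27 - 1*4) = -4 + (27 - 4) = -4 + 23 = 19)
n*z = (1/197)*19 = 19/197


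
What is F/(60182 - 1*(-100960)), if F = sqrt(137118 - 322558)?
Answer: 2*I*sqrt(11590)/80571 ≈ 0.0026723*I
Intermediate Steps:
F = 4*I*sqrt(11590) (F = sqrt(-185440) = 4*I*sqrt(11590) ≈ 430.63*I)
F/(60182 - 1*(-100960)) = (4*I*sqrt(11590))/(60182 - 1*(-100960)) = (4*I*sqrt(11590))/(60182 + 100960) = (4*I*sqrt(11590))/161142 = (4*I*sqrt(11590))*(1/161142) = 2*I*sqrt(11590)/80571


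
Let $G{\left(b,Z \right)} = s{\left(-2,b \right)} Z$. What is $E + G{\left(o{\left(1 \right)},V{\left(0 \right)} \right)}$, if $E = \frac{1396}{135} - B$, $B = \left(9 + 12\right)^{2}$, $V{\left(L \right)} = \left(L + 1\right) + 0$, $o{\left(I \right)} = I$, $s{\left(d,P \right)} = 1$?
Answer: $- \frac{58004}{135} \approx -429.66$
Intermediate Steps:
$V{\left(L \right)} = 1 + L$ ($V{\left(L \right)} = \left(1 + L\right) + 0 = 1 + L$)
$B = 441$ ($B = 21^{2} = 441$)
$G{\left(b,Z \right)} = Z$ ($G{\left(b,Z \right)} = 1 Z = Z$)
$E = - \frac{58139}{135}$ ($E = \frac{1396}{135} - 441 = - \frac{58139}{135} \approx -430.66$)
$E + G{\left(o{\left(1 \right)},V{\left(0 \right)} \right)} = - \frac{58139}{135} + \left(1 + 0\right) = - \frac{58139}{135} + 1 = - \frac{58004}{135}$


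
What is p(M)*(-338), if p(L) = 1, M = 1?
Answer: -338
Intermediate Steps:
p(M)*(-338) = 1*(-338) = -338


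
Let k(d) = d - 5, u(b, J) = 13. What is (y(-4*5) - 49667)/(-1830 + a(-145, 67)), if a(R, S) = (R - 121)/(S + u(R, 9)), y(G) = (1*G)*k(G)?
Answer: 1966680/73333 ≈ 26.818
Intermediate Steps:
k(d) = -5 + d
y(G) = G*(-5 + G) (y(G) = (1*G)*(-5 + G) = G*(-5 + G))
a(R, S) = (-121 + R)/(13 + S) (a(R, S) = (R - 121)/(S + 13) = (-121 + R)/(13 + S))
(y(-4*5) - 49667)/(-1830 + a(-145, 67)) = ((-4*5)*(-5 - 4*5) - 49667)/(-1830 + (-121 - 145)/(13 + 67)) = (-20*(-5 - 20) - 49667)/(-1830 - 266/80) = (-20*(-25) - 49667)/(-1830 + (1/80)*(-266)) = (500 - 49667)/(-1830 - 133/40) = -49167/(-73333/40) = -49167*(-40/73333) = 1966680/73333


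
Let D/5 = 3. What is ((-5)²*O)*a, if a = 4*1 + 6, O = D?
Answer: 3750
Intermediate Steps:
D = 15 (D = 5*3 = 15)
O = 15
a = 10 (a = 4 + 6 = 10)
((-5)²*O)*a = ((-5)²*15)*10 = (25*15)*10 = 375*10 = 3750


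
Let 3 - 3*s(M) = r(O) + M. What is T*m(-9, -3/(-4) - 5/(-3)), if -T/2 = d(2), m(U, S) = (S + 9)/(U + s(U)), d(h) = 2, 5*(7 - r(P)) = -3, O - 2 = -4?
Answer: 685/113 ≈ 6.0620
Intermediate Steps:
O = -2 (O = 2 - 4 = -2)
r(P) = 38/5 (r(P) = 7 - ⅕*(-3) = 7 + ⅗ = 38/5)
s(M) = -23/15 - M/3 (s(M) = 1 - (38/5 + M)/3 = 1 + (-38/15 - M/3) = -23/15 - M/3)
m(U, S) = (9 + S)/(-23/15 + 2*U/3) (m(U, S) = (S + 9)/(U + (-23/15 - U/3)) = (9 + S)/(-23/15 + 2*U/3))
T = -4 (T = -2*2 = -4)
T*m(-9, -3/(-4) - 5/(-3)) = -60*(9 + (-3/(-4) - 5/(-3)))/(-23 + 10*(-9)) = -60*(9 + (-3*(-¼) - 5*(-⅓)))/(-23 - 90) = -60*(9 + (¾ + 5/3))/(-113) = -60*(-1)*(9 + 29/12)/113 = -60*(-1)*137/(113*12) = -4*(-685/452) = 685/113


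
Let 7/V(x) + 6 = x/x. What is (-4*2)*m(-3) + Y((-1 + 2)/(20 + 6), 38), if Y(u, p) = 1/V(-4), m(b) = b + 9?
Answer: -341/7 ≈ -48.714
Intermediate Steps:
V(x) = -7/5 (V(x) = 7/(-6 + x/x) = 7/(-6 + 1) = 7/(-5) = 7*(-⅕) = -7/5)
m(b) = 9 + b
Y(u, p) = -5/7 (Y(u, p) = 1/(-7/5) = -5/7)
(-4*2)*m(-3) + Y((-1 + 2)/(20 + 6), 38) = (-4*2)*(9 - 3) - 5/7 = -8*6 - 5/7 = -48 - 5/7 = -341/7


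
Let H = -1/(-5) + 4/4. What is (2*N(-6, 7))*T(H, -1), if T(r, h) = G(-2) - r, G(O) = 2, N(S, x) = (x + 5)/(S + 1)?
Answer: -96/25 ≈ -3.8400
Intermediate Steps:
N(S, x) = (5 + x)/(1 + S)
H = 6/5 (H = -1*(-1/5) + 4*(1/4) = 1/5 + 1 = 6/5 ≈ 1.2000)
T(r, h) = 2 - r
(2*N(-6, 7))*T(H, -1) = (2*((5 + 7)/(1 - 6)))*(2 - 1*6/5) = (2*(12/(-5)))*(2 - 6/5) = (2*(-1/5*12))*(4/5) = (2*(-12/5))*(4/5) = -24/5*4/5 = -96/25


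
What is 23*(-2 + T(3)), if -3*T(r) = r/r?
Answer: -161/3 ≈ -53.667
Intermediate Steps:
T(r) = -1/3 (T(r) = -r/(3*r) = -1/3*1 = -1/3)
23*(-2 + T(3)) = 23*(-2 - 1/3) = 23*(-7/3) = -161/3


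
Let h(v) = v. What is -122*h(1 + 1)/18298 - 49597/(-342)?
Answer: 453721229/3128958 ≈ 145.01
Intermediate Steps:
-122*h(1 + 1)/18298 - 49597/(-342) = -122*(1 + 1)/18298 - 49597/(-342) = -122*2*(1/18298) - 49597*(-1/342) = -244*1/18298 + 49597/342 = -122/9149 + 49597/342 = 453721229/3128958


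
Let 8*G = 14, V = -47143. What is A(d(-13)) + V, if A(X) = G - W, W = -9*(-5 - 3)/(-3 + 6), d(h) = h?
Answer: -188661/4 ≈ -47165.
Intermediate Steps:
G = 7/4 (G = (⅛)*14 = 7/4 ≈ 1.7500)
W = 24 (W = -(-72)/3 = -9*(-8/3) = 24)
A(X) = -89/4 (A(X) = 7/4 - 1*24 = 7/4 - 24 = -89/4)
A(d(-13)) + V = -89/4 - 47143 = -188661/4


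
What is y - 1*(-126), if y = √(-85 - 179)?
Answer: 126 + 2*I*√66 ≈ 126.0 + 16.248*I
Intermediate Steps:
y = 2*I*√66 (y = √(-264) = 2*I*√66 ≈ 16.248*I)
y - 1*(-126) = 2*I*√66 - 1*(-126) = 2*I*√66 + 126 = 126 + 2*I*√66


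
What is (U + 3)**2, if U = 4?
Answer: 49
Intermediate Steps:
(U + 3)**2 = (4 + 3)**2 = 7**2 = 49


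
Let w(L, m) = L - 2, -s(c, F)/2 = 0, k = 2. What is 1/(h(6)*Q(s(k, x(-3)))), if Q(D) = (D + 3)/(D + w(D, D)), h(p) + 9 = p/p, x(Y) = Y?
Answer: 1/12 ≈ 0.083333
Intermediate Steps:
s(c, F) = 0 (s(c, F) = -2*0 = 0)
h(p) = -8 (h(p) = -9 + p/p = -9 + 1 = -8)
w(L, m) = -2 + L
Q(D) = (3 + D)/(-2 + 2*D) (Q(D) = (D + 3)/(D + (-2 + D)) = (3 + D)/(-2 + 2*D))
1/(h(6)*Q(s(k, x(-3)))) = 1/(-4*(3 + 0)/(-1 + 0)) = 1/(-4*3/(-1)) = 1/(-4*(-1)*3) = 1/(-8*(-3/2)) = 1/12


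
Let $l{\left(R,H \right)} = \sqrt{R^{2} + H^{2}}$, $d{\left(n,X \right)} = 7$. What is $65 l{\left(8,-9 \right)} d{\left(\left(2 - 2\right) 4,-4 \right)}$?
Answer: $455 \sqrt{145} \approx 5478.9$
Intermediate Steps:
$l{\left(R,H \right)} = \sqrt{H^{2} + R^{2}}$
$65 l{\left(8,-9 \right)} d{\left(\left(2 - 2\right) 4,-4 \right)} = 65 \sqrt{\left(-9\right)^{2} + 8^{2}} \cdot 7 = 65 \sqrt{81 + 64} \cdot 7 = 65 \sqrt{145} \cdot 7 = 455 \sqrt{145}$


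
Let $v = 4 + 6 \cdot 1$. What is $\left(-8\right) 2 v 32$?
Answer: $-5120$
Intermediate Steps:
$v = 10$ ($v = 4 + 6 = 10$)
$\left(-8\right) 2 v 32 = \left(-8\right) 2 \cdot 10 \cdot 32 = \left(-16\right) 10 \cdot 32 = \left(-160\right) 32 = -5120$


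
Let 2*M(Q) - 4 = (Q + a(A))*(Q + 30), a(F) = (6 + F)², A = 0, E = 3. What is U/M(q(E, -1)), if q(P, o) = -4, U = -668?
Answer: -334/209 ≈ -1.5981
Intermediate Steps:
M(Q) = 2 + (30 + Q)*(36 + Q)/2 (M(Q) = 2 + ((Q + (6 + 0)²)*(Q + 30))/2 = 2 + ((Q + 6²)*(30 + Q))/2 = 2 + ((Q + 36)*(30 + Q))/2 = 2 + ((36 + Q)*(30 + Q))/2 = 2 + ((30 + Q)*(36 + Q))/2 = 2 + (30 + Q)*(36 + Q)/2)
U/M(q(E, -1)) = -668/(542 + (½)*(-4)² + 33*(-4)) = -668/(542 + (½)*16 - 132) = -668/(542 + 8 - 132) = -668/418 = -668*1/418 = -334/209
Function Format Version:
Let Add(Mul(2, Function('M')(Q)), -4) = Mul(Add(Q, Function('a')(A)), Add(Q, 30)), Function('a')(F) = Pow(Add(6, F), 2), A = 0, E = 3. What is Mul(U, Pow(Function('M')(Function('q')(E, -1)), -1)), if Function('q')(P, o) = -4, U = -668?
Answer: Rational(-334, 209) ≈ -1.5981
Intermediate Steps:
Function('M')(Q) = Add(2, Mul(Rational(1, 2), Add(30, Q), Add(36, Q))) (Function('M')(Q) = Add(2, Mul(Rational(1, 2), Mul(Add(Q, Pow(Add(6, 0), 2)), Add(Q, 30)))) = Add(2, Mul(Rational(1, 2), Mul(Add(Q, Pow(6, 2)), Add(30, Q)))) = Add(2, Mul(Rational(1, 2), Mul(Add(Q, 36), Add(30, Q)))) = Add(2, Mul(Rational(1, 2), Mul(Add(36, Q), Add(30, Q)))) = Add(2, Mul(Rational(1, 2), Mul(Add(30, Q), Add(36, Q)))) = Add(2, Mul(Rational(1, 2), Add(30, Q), Add(36, Q))))
Mul(U, Pow(Function('M')(Function('q')(E, -1)), -1)) = Mul(-668, Pow(Add(542, Mul(Rational(1, 2), Pow(-4, 2)), Mul(33, -4)), -1)) = Mul(-668, Pow(Add(542, Mul(Rational(1, 2), 16), -132), -1)) = Mul(-668, Pow(Add(542, 8, -132), -1)) = Mul(-668, Pow(418, -1)) = Mul(-668, Rational(1, 418)) = Rational(-334, 209)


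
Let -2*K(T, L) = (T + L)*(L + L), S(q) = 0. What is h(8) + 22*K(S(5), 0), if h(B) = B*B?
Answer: 64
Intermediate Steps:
K(T, L) = -L*(L + T) (K(T, L) = -(T + L)*(L + L)/2 = -(L + T)*2*L/2 = -L*(L + T))
h(B) = B²
h(8) + 22*K(S(5), 0) = 8² + 22*(-1*0*(0 + 0)) = 64 + 22*(-1*0*0) = 64 + 22*0 = 64 + 0 = 64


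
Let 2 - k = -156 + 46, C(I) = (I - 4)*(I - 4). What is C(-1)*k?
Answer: 2800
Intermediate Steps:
C(I) = (-4 + I)**2 (C(I) = (-4 + I)*(-4 + I) = (-4 + I)**2)
k = 112 (k = 2 - (-156 + 46) = 2 - 1*(-110) = 2 + 110 = 112)
C(-1)*k = (-4 - 1)**2*112 = (-5)**2*112 = 25*112 = 2800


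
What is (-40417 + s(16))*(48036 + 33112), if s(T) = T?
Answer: -3278460348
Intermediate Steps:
(-40417 + s(16))*(48036 + 33112) = (-40417 + 16)*(48036 + 33112) = -40401*81148 = -3278460348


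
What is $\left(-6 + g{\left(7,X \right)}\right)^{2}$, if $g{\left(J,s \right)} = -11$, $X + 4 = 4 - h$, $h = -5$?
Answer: $289$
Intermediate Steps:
$X = 5$ ($X = -4 + \left(4 - -5\right) = -4 + \left(4 + 5\right) = -4 + 9 = 5$)
$\left(-6 + g{\left(7,X \right)}\right)^{2} = \left(-6 - 11\right)^{2} = \left(-17\right)^{2} = 289$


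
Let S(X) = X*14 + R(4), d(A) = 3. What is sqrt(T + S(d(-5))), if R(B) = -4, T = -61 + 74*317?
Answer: sqrt(23435) ≈ 153.08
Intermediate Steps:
T = 23397 (T = -61 + 23458 = 23397)
S(X) = -4 + 14*X (S(X) = X*14 - 4 = 14*X - 4 = -4 + 14*X)
sqrt(T + S(d(-5))) = sqrt(23397 + (-4 + 14*3)) = sqrt(23397 + (-4 + 42)) = sqrt(23397 + 38) = sqrt(23435)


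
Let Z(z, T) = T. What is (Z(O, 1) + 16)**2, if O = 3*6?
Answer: 289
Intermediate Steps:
O = 18
(Z(O, 1) + 16)**2 = (1 + 16)**2 = 17**2 = 289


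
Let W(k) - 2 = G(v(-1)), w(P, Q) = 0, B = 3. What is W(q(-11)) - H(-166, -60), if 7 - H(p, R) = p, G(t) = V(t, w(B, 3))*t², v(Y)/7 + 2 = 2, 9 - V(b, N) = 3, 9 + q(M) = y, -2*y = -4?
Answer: -171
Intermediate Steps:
y = 2 (y = -½*(-4) = 2)
q(M) = -7 (q(M) = -9 + 2 = -7)
V(b, N) = 6 (V(b, N) = 9 - 1*3 = 9 - 3 = 6)
v(Y) = 0 (v(Y) = -14 + 7*2 = -14 + 14 = 0)
G(t) = 6*t²
W(k) = 2 (W(k) = 2 + 6*0² = 2 + 6*0 = 2 + 0 = 2)
H(p, R) = 7 - p
W(q(-11)) - H(-166, -60) = 2 - (7 - 1*(-166)) = 2 - (7 + 166) = 2 - 1*173 = 2 - 173 = -171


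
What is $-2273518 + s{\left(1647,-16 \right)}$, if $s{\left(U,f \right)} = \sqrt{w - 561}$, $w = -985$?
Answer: $-2273518 + i \sqrt{1546} \approx -2.2735 \cdot 10^{6} + 39.319 i$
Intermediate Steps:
$s{\left(U,f \right)} = i \sqrt{1546}$ ($s{\left(U,f \right)} = \sqrt{-985 - 561} = \sqrt{-1546} = i \sqrt{1546}$)
$-2273518 + s{\left(1647,-16 \right)} = -2273518 + i \sqrt{1546}$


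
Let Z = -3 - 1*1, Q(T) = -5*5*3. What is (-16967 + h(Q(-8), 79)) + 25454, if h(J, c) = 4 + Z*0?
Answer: 8491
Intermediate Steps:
Q(T) = -75 (Q(T) = -25*3 = -75)
Z = -4 (Z = -3 - 1 = -4)
h(J, c) = 4 (h(J, c) = 4 - 4*0 = 4 + 0 = 4)
(-16967 + h(Q(-8), 79)) + 25454 = (-16967 + 4) + 25454 = -16963 + 25454 = 8491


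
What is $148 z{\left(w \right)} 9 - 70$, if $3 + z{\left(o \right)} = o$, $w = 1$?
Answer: $-2734$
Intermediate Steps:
$z{\left(o \right)} = -3 + o$
$148 z{\left(w \right)} 9 - 70 = 148 \left(-3 + 1\right) 9 - 70 = 148 \left(\left(-2\right) 9\right) - 70 = 148 \left(-18\right) - 70 = -2664 - 70 = -2734$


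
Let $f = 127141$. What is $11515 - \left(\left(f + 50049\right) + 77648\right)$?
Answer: $-243323$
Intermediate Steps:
$11515 - \left(\left(f + 50049\right) + 77648\right) = 11515 - \left(\left(127141 + 50049\right) + 77648\right) = 11515 - \left(177190 + 77648\right) = 11515 - 254838 = -243323$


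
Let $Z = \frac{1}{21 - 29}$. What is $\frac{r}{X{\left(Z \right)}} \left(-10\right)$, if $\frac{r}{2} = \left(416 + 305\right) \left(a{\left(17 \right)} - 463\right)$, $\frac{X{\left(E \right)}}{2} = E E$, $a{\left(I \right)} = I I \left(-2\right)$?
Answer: $480359040$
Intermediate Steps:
$a{\left(I \right)} = - 2 I^{2}$ ($a{\left(I \right)} = I^{2} \left(-2\right) = - 2 I^{2}$)
$Z = - \frac{1}{8}$ ($Z = \frac{1}{-8} = - \frac{1}{8} \approx -0.125$)
$X{\left(E \right)} = 2 E^{2}$ ($X{\left(E \right)} = 2 E E = 2 E^{2}$)
$r = -1501122$ ($r = 2 \left(416 + 305\right) \left(- 2 \cdot 17^{2} - 463\right) = 2 \cdot 721 \left(\left(-2\right) 289 - 463\right) = 2 \cdot 721 \left(-578 - 463\right) = 2 \cdot 721 \left(-1041\right) = 2 \left(-750561\right) = -1501122$)
$\frac{r}{X{\left(Z \right)}} \left(-10\right) = - \frac{1501122}{2 \left(- \frac{1}{8}\right)^{2}} \left(-10\right) = - \frac{1501122}{2 \cdot \frac{1}{64}} \left(-10\right) = - 1501122 \frac{1}{\frac{1}{32}} \left(-10\right) = \left(-1501122\right) 32 \left(-10\right) = \left(-48035904\right) \left(-10\right) = 480359040$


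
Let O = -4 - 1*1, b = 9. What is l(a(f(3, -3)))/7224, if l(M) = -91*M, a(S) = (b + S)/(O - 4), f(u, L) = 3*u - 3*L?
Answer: 13/344 ≈ 0.037791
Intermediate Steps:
f(u, L) = -3*L + 3*u
O = -5 (O = -4 - 1 = -5)
a(S) = -1 - S/9 (a(S) = (9 + S)/(-5 - 4) = (9 + S)/(-9) = (9 + S)*(-1/9) = -1 - S/9)
l(a(f(3, -3)))/7224 = -91*(-1 - (-3*(-3) + 3*3)/9)/7224 = -91*(-1 - (9 + 9)/9)*(1/7224) = -91*(-1 - 1/9*18)*(1/7224) = -91*(-1 - 2)*(1/7224) = -91*(-3)*(1/7224) = 273*(1/7224) = 13/344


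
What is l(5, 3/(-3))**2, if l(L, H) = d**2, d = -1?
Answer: 1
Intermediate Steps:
l(L, H) = 1 (l(L, H) = (-1)**2 = 1)
l(5, 3/(-3))**2 = 1**2 = 1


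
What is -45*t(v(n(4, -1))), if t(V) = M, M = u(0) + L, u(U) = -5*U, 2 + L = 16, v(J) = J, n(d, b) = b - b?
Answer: -630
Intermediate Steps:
n(d, b) = 0
L = 14 (L = -2 + 16 = 14)
M = 14 (M = -5*0 + 14 = 0 + 14 = 14)
t(V) = 14
-45*t(v(n(4, -1))) = -45*14 = -630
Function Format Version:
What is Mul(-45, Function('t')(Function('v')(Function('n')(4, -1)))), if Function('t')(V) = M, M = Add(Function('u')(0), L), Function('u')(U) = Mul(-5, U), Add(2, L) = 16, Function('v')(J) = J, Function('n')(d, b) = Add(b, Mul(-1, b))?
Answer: -630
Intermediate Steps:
Function('n')(d, b) = 0
L = 14 (L = Add(-2, 16) = 14)
M = 14 (M = Add(Mul(-5, 0), 14) = Add(0, 14) = 14)
Function('t')(V) = 14
Mul(-45, Function('t')(Function('v')(Function('n')(4, -1)))) = Mul(-45, 14) = -630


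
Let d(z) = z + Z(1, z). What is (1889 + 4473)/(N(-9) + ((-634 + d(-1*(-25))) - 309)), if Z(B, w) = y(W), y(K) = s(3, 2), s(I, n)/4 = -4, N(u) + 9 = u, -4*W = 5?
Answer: -3181/476 ≈ -6.6828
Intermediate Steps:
W = -5/4 (W = -¼*5 = -5/4 ≈ -1.2500)
N(u) = -9 + u
s(I, n) = -16 (s(I, n) = 4*(-4) = -16)
y(K) = -16
Z(B, w) = -16
d(z) = -16 + z (d(z) = z - 16 = -16 + z)
(1889 + 4473)/(N(-9) + ((-634 + d(-1*(-25))) - 309)) = (1889 + 4473)/((-9 - 9) + ((-634 + (-16 - 1*(-25))) - 309)) = 6362/(-18 + ((-634 + (-16 + 25)) - 309)) = 6362/(-18 + ((-634 + 9) - 309)) = 6362/(-18 + (-625 - 309)) = 6362/(-18 - 934) = 6362/(-952) = 6362*(-1/952) = -3181/476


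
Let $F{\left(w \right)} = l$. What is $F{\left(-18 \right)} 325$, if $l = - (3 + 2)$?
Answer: $-1625$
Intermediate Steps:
$l = -5$ ($l = \left(-1\right) 5 = -5$)
$F{\left(w \right)} = -5$
$F{\left(-18 \right)} 325 = \left(-5\right) 325 = -1625$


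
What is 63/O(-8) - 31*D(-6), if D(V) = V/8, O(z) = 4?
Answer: 39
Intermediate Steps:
D(V) = V/8 (D(V) = V*(⅛) = V/8)
63/O(-8) - 31*D(-6) = 63/4 - 31*(-6)/8 = 63*(¼) - 31*(-¾) = 63/4 + 93/4 = 39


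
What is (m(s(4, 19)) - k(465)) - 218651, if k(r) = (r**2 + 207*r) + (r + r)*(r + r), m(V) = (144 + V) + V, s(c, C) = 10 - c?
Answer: -1395875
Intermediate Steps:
m(V) = 144 + 2*V
k(r) = 5*r**2 + 207*r (k(r) = (r**2 + 207*r) + (2*r)*(2*r) = (r**2 + 207*r) + 4*r**2 = 5*r**2 + 207*r)
(m(s(4, 19)) - k(465)) - 218651 = ((144 + 2*(10 - 1*4)) - 465*(207 + 5*465)) - 218651 = ((144 + 2*(10 - 4)) - 465*(207 + 2325)) - 218651 = ((144 + 2*6) - 465*2532) - 218651 = ((144 + 12) - 1*1177380) - 218651 = (156 - 1177380) - 218651 = -1177224 - 218651 = -1395875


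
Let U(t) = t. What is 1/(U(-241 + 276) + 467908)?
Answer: 1/467943 ≈ 2.1370e-6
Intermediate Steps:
1/(U(-241 + 276) + 467908) = 1/((-241 + 276) + 467908) = 1/(35 + 467908) = 1/467943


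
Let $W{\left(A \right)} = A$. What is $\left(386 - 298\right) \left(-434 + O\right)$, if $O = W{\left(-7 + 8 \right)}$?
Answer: $-38104$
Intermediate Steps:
$O = 1$ ($O = -7 + 8 = 1$)
$\left(386 - 298\right) \left(-434 + O\right) = \left(386 - 298\right) \left(-434 + 1\right) = 88 \left(-433\right) = -38104$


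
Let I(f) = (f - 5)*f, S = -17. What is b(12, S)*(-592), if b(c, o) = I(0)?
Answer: 0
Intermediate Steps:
I(f) = f*(-5 + f) (I(f) = (-5 + f)*f = f*(-5 + f))
b(c, o) = 0 (b(c, o) = 0*(-5 + 0) = 0*(-5) = 0)
b(12, S)*(-592) = 0*(-592) = 0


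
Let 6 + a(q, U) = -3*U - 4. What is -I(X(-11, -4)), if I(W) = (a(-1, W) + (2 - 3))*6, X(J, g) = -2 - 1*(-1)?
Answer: 48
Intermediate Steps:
a(q, U) = -10 - 3*U (a(q, U) = -6 + (-3*U - 4) = -6 + (-4 - 3*U) = -10 - 3*U)
X(J, g) = -1 (X(J, g) = -2 + 1 = -1)
I(W) = -66 - 18*W (I(W) = ((-10 - 3*W) + (2 - 3))*6 = ((-10 - 3*W) - 1)*6 = (-11 - 3*W)*6 = -66 - 18*W)
-I(X(-11, -4)) = -(-66 - 18*(-1)) = -(-66 + 18) = -1*(-48) = 48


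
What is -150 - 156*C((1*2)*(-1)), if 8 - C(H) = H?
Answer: -1710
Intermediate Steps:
C(H) = 8 - H
-150 - 156*C((1*2)*(-1)) = -150 - 156*(8 - 1*2*(-1)) = -150 - 156*(8 - 2*(-1)) = -150 - 156*(8 - 1*(-2)) = -150 - 156*(8 + 2) = -150 - 156*10 = -150 - 1560 = -1710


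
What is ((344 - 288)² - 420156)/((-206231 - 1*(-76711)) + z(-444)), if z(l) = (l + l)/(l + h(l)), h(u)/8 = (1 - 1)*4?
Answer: 208510/64759 ≈ 3.2198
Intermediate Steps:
h(u) = 0 (h(u) = 8*((1 - 1)*4) = 8*(0*4) = 8*0 = 0)
z(l) = 2 (z(l) = (l + l)/(l + 0) = (2*l)/l = 2)
((344 - 288)² - 420156)/((-206231 - 1*(-76711)) + z(-444)) = ((344 - 288)² - 420156)/((-206231 - 1*(-76711)) + 2) = (56² - 420156)/((-206231 + 76711) + 2) = (3136 - 420156)/(-129520 + 2) = -417020/(-129518) = -417020*(-1/129518) = 208510/64759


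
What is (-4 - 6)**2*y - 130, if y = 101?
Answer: 9970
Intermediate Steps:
(-4 - 6)**2*y - 130 = (-4 - 6)**2*101 - 130 = (-10)**2*101 - 130 = 100*101 - 130 = 10100 - 130 = 9970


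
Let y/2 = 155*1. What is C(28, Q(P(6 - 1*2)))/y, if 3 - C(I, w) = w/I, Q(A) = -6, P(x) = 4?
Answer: 9/868 ≈ 0.010369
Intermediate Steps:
C(I, w) = 3 - w/I
y = 310 (y = 2*(155*1) = 2*155 = 310)
C(28, Q(P(6 - 1*2)))/y = (3 - 1*(-6)/28)/310 = (3 - 1*(-6)*1/28)*(1/310) = (3 + 3/14)*(1/310) = (45/14)*(1/310) = 9/868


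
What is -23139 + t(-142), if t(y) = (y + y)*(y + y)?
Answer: 57517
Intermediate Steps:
t(y) = 4*y**2 (t(y) = (2*y)*(2*y) = 4*y**2)
-23139 + t(-142) = -23139 + 4*(-142)**2 = -23139 + 4*20164 = -23139 + 80656 = 57517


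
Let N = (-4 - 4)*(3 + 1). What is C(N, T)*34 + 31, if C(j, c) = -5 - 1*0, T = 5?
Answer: -139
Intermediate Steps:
N = -32 (N = -8*4 = -32)
C(j, c) = -5 (C(j, c) = -5 + 0 = -5)
C(N, T)*34 + 31 = -5*34 + 31 = -170 + 31 = -139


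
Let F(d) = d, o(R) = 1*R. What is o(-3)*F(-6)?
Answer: 18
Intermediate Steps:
o(R) = R
o(-3)*F(-6) = -3*(-6) = 18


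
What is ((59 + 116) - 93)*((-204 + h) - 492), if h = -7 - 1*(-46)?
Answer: -53874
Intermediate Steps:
h = 39 (h = -7 + 46 = 39)
((59 + 116) - 93)*((-204 + h) - 492) = ((59 + 116) - 93)*((-204 + 39) - 492) = (175 - 93)*(-165 - 492) = 82*(-657) = -53874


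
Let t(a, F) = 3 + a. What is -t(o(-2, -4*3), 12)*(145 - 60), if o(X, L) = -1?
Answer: -170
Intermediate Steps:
-t(o(-2, -4*3), 12)*(145 - 60) = -(3 - 1)*(145 - 60) = -2*85 = -1*170 = -170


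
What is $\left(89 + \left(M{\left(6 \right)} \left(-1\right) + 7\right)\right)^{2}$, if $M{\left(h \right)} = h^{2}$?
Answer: $3600$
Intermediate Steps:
$\left(89 + \left(M{\left(6 \right)} \left(-1\right) + 7\right)\right)^{2} = \left(89 + \left(6^{2} \left(-1\right) + 7\right)\right)^{2} = \left(89 + \left(36 \left(-1\right) + 7\right)\right)^{2} = \left(89 + \left(-36 + 7\right)\right)^{2} = \left(89 - 29\right)^{2} = 60^{2} = 3600$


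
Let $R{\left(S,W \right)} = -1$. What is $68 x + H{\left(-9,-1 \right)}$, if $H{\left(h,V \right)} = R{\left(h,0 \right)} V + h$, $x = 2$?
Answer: $128$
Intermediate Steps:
$H{\left(h,V \right)} = h - V$ ($H{\left(h,V \right)} = - V + h = h - V$)
$68 x + H{\left(-9,-1 \right)} = 68 \cdot 2 - 8 = 136 + \left(-9 + 1\right) = 136 - 8 = 128$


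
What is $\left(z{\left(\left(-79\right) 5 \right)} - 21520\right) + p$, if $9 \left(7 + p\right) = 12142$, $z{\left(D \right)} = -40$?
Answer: $- \frac{181961}{9} \approx -20218.0$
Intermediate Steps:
$p = \frac{12079}{9}$ ($p = -7 + \frac{1}{9} \cdot 12142 = -7 + \frac{12142}{9} = \frac{12079}{9} \approx 1342.1$)
$\left(z{\left(\left(-79\right) 5 \right)} - 21520\right) + p = \left(-40 - 21520\right) + \frac{12079}{9} = -21560 + \frac{12079}{9} = - \frac{181961}{9}$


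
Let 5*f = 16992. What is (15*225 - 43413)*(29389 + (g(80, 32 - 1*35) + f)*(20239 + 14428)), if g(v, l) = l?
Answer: -23569914326952/5 ≈ -4.7140e+12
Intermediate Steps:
f = 16992/5 (f = (⅕)*16992 = 16992/5 ≈ 3398.4)
(15*225 - 43413)*(29389 + (g(80, 32 - 1*35) + f)*(20239 + 14428)) = (15*225 - 43413)*(29389 + ((32 - 1*35) + 16992/5)*(20239 + 14428)) = (3375 - 43413)*(29389 + ((32 - 35) + 16992/5)*34667) = -40038*(29389 + (-3 + 16992/5)*34667) = -40038*(29389 + (16977/5)*34667) = -40038*(29389 + 588541659/5) = -40038*588688604/5 = -23569914326952/5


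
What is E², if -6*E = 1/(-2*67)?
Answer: 1/646416 ≈ 1.5470e-6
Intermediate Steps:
E = 1/804 (E = -1/(6*((-2*67))) = -⅙/(-134) = -⅙*(-1/134) = 1/804 ≈ 0.0012438)
E² = (1/804)² = 1/646416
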